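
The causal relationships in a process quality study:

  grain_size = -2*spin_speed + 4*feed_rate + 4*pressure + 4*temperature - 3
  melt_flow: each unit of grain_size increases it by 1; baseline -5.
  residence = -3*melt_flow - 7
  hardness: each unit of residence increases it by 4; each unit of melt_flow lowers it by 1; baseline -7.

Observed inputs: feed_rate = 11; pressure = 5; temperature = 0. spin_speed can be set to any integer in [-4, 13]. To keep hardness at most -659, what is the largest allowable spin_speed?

Substituting into the grain_size equation gives grain_size = -2*spin_speed + 61.
So melt_flow = -2*spin_speed + 56.
Substituting into the residence equation gives residence = 6*spin_speed - 175.
hardness becomes 26*spin_speed - 763.
Require 26*spin_speed - 763 ≤ -659, so spin_speed ≤ 4.
The largest integer in [-4, 13] satisfying this is 4.

spin_speed = 4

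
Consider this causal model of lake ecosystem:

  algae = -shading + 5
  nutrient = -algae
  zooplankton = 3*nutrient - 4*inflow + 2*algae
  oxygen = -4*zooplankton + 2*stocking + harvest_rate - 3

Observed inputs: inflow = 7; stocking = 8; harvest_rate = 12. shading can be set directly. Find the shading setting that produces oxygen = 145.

Substituting into the nutrient equation gives nutrient = shading - 5.
Substituting into the zooplankton equation gives zooplankton = shading - 33.
oxygen becomes -4*shading + 157.
Solve -4*shading + 157 = 145: shading = (145 - 157) / -4 = 3.

shading = 3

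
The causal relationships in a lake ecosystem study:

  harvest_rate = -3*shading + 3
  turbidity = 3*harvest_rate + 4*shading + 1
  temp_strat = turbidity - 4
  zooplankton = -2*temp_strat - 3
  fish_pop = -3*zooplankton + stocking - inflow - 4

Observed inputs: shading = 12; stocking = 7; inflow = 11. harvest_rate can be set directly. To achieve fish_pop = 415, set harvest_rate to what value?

Intervening on harvest_rate fixes its value directly, overriding its dependence on shading.
Substituting into the turbidity equation gives turbidity = 3*harvest_rate + 49.
Substituting into the temp_strat equation gives temp_strat = 3*harvest_rate + 45.
zooplankton becomes -6*harvest_rate - 93.
Substituting into the fish_pop equation gives fish_pop = 18*harvest_rate + 271.
Solve 18*harvest_rate + 271 = 415: harvest_rate = (415 - 271) / 18 = 8.

harvest_rate = 8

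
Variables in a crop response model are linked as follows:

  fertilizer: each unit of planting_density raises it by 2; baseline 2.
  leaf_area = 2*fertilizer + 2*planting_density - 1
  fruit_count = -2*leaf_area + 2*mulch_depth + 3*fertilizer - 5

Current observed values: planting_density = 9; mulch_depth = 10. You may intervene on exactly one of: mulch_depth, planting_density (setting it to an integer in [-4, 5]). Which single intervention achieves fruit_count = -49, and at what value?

set mulch_depth = 5

Intervening on mulch_depth: with other inputs at their observed values, fruit_count = 2*mulch_depth - 59. Solving for -49 gives mulch_depth = 5, within [-4, 5].
Intervening on planting_density: fruit_count = -6*planting_density + 15. Reaching -49 requires planting_density = 32/3, not an integer.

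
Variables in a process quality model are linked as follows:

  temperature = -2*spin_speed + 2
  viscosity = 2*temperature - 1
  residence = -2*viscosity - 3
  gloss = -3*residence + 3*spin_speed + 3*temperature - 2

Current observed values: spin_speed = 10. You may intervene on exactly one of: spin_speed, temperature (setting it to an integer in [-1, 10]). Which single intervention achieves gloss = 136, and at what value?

Intervening on spin_speed: gloss = -27*spin_speed + 31. Reaching 136 requires spin_speed = -35/9, not an integer.
Intervening on temperature: with other inputs at their observed values, gloss = 15*temperature + 31. Solving for 136 gives temperature = 7, within [-1, 10].

set temperature = 7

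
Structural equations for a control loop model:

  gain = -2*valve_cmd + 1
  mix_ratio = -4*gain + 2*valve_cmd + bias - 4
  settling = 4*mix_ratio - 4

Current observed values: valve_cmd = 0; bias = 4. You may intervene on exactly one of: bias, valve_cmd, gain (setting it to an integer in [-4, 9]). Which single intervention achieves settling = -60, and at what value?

Intervening on bias: settling = 4*bias - 36. Reaching -60 requires bias = -6, outside [-4, 9].
Intervening on valve_cmd: with other inputs at their observed values, settling = 40*valve_cmd - 20. Solving for -60 gives valve_cmd = -1, within [-4, 9].
Intervening on gain: settling = -16*gain - 4. Reaching -60 requires gain = 7/2, not an integer.

set valve_cmd = -1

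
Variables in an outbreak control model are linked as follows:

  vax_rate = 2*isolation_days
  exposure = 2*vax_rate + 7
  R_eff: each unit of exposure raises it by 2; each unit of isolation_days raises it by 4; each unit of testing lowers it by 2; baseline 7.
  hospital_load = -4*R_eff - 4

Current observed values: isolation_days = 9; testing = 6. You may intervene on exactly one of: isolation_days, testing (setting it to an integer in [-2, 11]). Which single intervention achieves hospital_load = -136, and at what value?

set isolation_days = 2

Intervening on isolation_days: with other inputs at their observed values, hospital_load = -48*isolation_days - 40. Solving for -136 gives isolation_days = 2, within [-2, 11].
Intervening on testing: hospital_load = 8*testing - 520. Reaching -136 requires testing = 48, outside [-2, 11].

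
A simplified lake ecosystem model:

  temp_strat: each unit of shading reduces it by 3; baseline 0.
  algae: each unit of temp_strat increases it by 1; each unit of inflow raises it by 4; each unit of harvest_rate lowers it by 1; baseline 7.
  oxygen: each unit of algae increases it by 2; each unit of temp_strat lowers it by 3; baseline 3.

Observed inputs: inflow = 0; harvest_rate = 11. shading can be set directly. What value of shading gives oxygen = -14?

shading = -3

Substituting into the algae equation gives algae = -3*shading - 4.
Substituting into the oxygen equation gives oxygen = 3*shading - 5.
Solve 3*shading - 5 = -14: shading = (-14 + 5) / 3 = -3.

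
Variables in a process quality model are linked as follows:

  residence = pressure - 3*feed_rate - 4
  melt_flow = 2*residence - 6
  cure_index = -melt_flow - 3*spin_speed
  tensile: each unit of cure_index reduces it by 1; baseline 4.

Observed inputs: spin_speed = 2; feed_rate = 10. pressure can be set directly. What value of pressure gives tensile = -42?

pressure = 11

Substituting into the residence equation gives residence = pressure - 34.
Substituting into the melt_flow equation gives melt_flow = 2*pressure - 74.
cure_index becomes -2*pressure + 68.
tensile becomes 2*pressure - 64.
Solve 2*pressure - 64 = -42: pressure = (-42 + 64) / 2 = 11.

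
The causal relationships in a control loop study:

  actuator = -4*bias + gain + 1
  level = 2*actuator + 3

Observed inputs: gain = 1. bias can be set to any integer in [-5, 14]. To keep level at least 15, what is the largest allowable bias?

bias = -1

Substituting into the actuator equation gives actuator = -4*bias + 2.
Substituting into the level equation gives level = -8*bias + 7.
Require -8*bias + 7 ≥ 15, so bias ≤ -1.
The largest integer in [-5, 14] satisfying this is -1.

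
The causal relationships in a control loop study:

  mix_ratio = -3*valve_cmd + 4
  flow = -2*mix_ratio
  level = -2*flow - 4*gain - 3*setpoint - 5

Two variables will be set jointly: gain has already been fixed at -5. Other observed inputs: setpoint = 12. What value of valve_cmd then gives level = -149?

valve_cmd = 12

With gain held at -5:
Substituting into the flow equation gives flow = 6*valve_cmd - 8.
level becomes -12*valve_cmd - 5.
Solve -12*valve_cmd - 5 = -149: valve_cmd = (-149 + 5) / -12 = 12.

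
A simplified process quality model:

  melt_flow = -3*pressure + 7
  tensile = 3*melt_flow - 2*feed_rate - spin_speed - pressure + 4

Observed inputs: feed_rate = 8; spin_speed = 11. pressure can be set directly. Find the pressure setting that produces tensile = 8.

Substituting into the tensile equation gives tensile = -10*pressure - 2.
Solve -10*pressure - 2 = 8: pressure = (8 + 2) / -10 = -1.

pressure = -1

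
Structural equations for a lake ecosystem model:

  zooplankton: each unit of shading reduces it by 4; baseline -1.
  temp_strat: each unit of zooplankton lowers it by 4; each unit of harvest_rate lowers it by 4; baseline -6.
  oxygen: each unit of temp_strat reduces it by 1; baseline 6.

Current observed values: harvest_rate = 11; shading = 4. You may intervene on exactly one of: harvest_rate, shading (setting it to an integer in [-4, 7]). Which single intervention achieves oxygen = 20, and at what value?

Intervening on harvest_rate: oxygen = 4*harvest_rate - 56. Reaching 20 requires harvest_rate = 19, outside [-4, 7].
Intervening on shading: with other inputs at their observed values, oxygen = -16*shading + 52. Solving for 20 gives shading = 2, within [-4, 7].

set shading = 2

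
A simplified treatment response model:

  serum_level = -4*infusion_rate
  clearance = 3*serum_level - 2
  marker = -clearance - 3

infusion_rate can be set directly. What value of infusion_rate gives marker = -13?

infusion_rate = -1

Substituting into the clearance equation gives clearance = -12*infusion_rate - 2.
So marker = 12*infusion_rate - 1.
Solve 12*infusion_rate - 1 = -13: infusion_rate = (-13 + 1) / 12 = -1.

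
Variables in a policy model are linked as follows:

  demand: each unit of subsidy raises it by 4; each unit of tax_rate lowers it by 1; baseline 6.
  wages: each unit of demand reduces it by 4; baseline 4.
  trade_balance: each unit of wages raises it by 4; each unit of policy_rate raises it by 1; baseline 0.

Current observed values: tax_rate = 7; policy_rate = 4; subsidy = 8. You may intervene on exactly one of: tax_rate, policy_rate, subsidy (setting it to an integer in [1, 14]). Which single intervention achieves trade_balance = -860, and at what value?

set subsidy = 14

Intervening on tax_rate: trade_balance = 16*tax_rate - 588. Reaching -860 requires tax_rate = -17, outside [1, 14].
Intervening on policy_rate: trade_balance = policy_rate - 480. Reaching -860 requires policy_rate = -380, outside [1, 14].
Intervening on subsidy: with other inputs at their observed values, trade_balance = -64*subsidy + 36. Solving for -860 gives subsidy = 14, within [1, 14].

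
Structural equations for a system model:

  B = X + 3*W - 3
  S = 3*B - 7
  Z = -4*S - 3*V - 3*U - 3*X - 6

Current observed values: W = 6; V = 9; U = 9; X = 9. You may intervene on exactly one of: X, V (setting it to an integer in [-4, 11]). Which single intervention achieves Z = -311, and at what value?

Intervening on X: Z = -15*X - 212. Reaching -311 requires X = 33/5, not an integer.
Intervening on V: with other inputs at their observed values, Z = -3*V - 320. Solving for -311 gives V = -3, within [-4, 11].

set V = -3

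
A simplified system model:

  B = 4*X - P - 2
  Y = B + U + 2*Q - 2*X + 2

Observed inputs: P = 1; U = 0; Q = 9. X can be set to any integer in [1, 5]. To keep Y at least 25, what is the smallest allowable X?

Substituting into the B equation gives B = 4*X - 3.
This gives Y = 2*X + 17.
Require 2*X + 17 ≥ 25, so X ≥ 4.
The smallest integer in [1, 5] satisfying this is 4.

X = 4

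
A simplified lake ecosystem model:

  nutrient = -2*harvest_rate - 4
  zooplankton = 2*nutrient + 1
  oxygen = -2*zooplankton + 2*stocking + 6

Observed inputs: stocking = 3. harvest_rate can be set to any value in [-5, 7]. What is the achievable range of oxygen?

-14 to 82

Substituting into the zooplankton equation gives zooplankton = -4*harvest_rate - 7.
So oxygen = 8*harvest_rate + 26.
Linear in harvest_rate, so extremes are at the endpoints: harvest_rate = -5 gives oxygen = -14; harvest_rate = 7 gives oxygen = 82.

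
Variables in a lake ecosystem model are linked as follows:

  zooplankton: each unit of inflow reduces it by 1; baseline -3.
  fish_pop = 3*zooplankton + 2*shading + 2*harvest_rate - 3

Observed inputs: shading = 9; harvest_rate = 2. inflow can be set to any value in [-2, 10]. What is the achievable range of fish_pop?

Substituting into the fish_pop equation gives fish_pop = -3*inflow + 10.
Linear in inflow, so extremes are at the endpoints: inflow = -2 gives fish_pop = 16; inflow = 10 gives fish_pop = -20.

-20 to 16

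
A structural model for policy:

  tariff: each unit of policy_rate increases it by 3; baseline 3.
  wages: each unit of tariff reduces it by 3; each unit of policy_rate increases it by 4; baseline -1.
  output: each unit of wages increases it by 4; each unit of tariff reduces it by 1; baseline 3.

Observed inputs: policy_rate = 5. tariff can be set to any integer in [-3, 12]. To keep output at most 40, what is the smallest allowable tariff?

tariff = 3

Intervening on tariff fixes its value directly, overriding its dependence on policy_rate.
Substituting into the wages equation gives wages = -3*tariff + 19.
Substituting into the output equation gives output = -13*tariff + 79.
Require -13*tariff + 79 ≤ 40, so tariff ≥ 3.
The smallest integer in [-3, 12] satisfying this is 3.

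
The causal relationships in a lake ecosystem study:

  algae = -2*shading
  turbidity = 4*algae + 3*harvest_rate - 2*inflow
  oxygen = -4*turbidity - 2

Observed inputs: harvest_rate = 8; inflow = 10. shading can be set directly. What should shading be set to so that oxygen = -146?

shading = -4

Substituting into the turbidity equation gives turbidity = -8*shading + 4.
This gives oxygen = 32*shading - 18.
Solve 32*shading - 18 = -146: shading = (-146 + 18) / 32 = -4.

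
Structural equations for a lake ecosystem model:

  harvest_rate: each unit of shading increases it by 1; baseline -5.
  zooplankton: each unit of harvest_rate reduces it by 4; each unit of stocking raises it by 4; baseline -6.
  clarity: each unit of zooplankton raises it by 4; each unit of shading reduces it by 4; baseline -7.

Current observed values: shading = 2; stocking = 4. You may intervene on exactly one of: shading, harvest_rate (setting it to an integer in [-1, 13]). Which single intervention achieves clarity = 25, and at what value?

set harvest_rate = 0

Intervening on shading: clarity = -20*shading + 113. Reaching 25 requires shading = 22/5, not an integer.
Intervening on harvest_rate: with other inputs at their observed values, clarity = -16*harvest_rate + 25. Solving for 25 gives harvest_rate = 0, within [-1, 13].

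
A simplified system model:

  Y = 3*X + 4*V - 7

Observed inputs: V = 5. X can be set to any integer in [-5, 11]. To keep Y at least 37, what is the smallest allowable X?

X = 8

Substituting into the Y equation gives Y = 3*X + 13.
Require 3*X + 13 ≥ 37, so X ≥ 8.
The smallest integer in [-5, 11] satisfying this is 8.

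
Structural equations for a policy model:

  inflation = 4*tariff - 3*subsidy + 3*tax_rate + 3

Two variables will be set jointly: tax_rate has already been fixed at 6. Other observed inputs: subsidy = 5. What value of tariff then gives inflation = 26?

With tax_rate held at 6:
Substituting into the inflation equation gives inflation = 4*tariff + 6.
Solve 4*tariff + 6 = 26: tariff = (26 - 6) / 4 = 5.

tariff = 5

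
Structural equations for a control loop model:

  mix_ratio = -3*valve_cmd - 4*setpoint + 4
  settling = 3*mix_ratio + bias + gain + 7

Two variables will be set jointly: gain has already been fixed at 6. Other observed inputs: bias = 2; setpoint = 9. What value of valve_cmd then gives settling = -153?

valve_cmd = 8

With gain held at 6:
Substituting into the mix_ratio equation gives mix_ratio = -3*valve_cmd - 32.
Substituting into the settling equation gives settling = -9*valve_cmd - 81.
Solve -9*valve_cmd - 81 = -153: valve_cmd = (-153 + 81) / -9 = 8.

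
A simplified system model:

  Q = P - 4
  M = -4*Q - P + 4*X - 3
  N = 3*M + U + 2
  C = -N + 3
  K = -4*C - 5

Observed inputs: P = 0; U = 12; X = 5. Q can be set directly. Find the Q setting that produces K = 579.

Intervening on Q fixes its value directly, overriding its dependence on P.
Substituting into the M equation gives M = -4*Q + 17.
Substituting into the N equation gives N = -12*Q + 65.
Substituting into the C equation gives C = 12*Q - 62.
Substituting into the K equation gives K = -48*Q + 243.
Solve -48*Q + 243 = 579: Q = (579 - 243) / -48 = -7.

Q = -7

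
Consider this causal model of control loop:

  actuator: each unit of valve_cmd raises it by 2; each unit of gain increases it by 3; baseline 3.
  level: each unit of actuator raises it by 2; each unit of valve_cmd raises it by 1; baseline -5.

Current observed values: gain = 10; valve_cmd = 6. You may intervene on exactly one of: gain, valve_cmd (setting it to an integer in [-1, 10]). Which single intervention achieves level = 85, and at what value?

set gain = 9

Intervening on gain: with other inputs at their observed values, level = 6*gain + 31. Solving for 85 gives gain = 9, within [-1, 10].
Intervening on valve_cmd: level = 5*valve_cmd + 61. Reaching 85 requires valve_cmd = 24/5, not an integer.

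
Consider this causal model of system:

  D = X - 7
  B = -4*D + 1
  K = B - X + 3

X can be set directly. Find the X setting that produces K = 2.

Substituting into the B equation gives B = -4*X + 29.
Substituting into the K equation gives K = -5*X + 32.
Solve -5*X + 32 = 2: X = (2 - 32) / -5 = 6.

X = 6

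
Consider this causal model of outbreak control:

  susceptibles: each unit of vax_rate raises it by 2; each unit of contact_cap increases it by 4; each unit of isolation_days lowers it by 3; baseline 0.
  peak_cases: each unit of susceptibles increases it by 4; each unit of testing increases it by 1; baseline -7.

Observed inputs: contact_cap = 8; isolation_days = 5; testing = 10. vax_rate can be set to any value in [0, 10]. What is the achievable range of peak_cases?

71 to 151

Substituting into the susceptibles equation gives susceptibles = 2*vax_rate + 17.
Substituting into the peak_cases equation gives peak_cases = 8*vax_rate + 71.
Linear in vax_rate, so extremes are at the endpoints: vax_rate = 0 gives peak_cases = 71; vax_rate = 10 gives peak_cases = 151.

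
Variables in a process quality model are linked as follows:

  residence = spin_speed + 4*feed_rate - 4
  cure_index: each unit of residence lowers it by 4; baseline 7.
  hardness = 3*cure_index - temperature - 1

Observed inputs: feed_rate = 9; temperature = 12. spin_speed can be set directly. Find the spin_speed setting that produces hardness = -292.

Substituting into the residence equation gives residence = spin_speed + 32.
Substituting into the cure_index equation gives cure_index = -4*spin_speed - 121.
hardness becomes -12*spin_speed - 376.
Solve -12*spin_speed - 376 = -292: spin_speed = (-292 + 376) / -12 = -7.

spin_speed = -7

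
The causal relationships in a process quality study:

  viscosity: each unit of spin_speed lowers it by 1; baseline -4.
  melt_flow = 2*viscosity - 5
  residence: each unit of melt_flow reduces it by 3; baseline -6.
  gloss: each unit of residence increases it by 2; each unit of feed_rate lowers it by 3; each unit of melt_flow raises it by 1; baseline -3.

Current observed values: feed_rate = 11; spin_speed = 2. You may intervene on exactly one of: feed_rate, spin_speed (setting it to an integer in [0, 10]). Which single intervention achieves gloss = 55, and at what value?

set feed_rate = 5

Intervening on feed_rate: with other inputs at their observed values, gloss = -3*feed_rate + 70. Solving for 55 gives feed_rate = 5, within [0, 10].
Intervening on spin_speed: gloss = 10*spin_speed + 17. Reaching 55 requires spin_speed = 19/5, not an integer.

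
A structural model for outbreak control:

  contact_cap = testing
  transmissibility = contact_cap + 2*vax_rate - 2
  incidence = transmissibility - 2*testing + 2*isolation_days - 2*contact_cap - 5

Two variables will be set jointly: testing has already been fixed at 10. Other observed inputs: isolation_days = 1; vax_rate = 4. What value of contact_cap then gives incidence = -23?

contact_cap = 6

With testing held at 10:
Intervening on contact_cap fixes its value directly, overriding its dependence on testing.
Substituting into the transmissibility equation gives transmissibility = contact_cap + 6.
Substituting into the incidence equation gives incidence = -contact_cap - 17.
Solve -contact_cap - 17 = -23: contact_cap = (-23 + 17) / -1 = 6.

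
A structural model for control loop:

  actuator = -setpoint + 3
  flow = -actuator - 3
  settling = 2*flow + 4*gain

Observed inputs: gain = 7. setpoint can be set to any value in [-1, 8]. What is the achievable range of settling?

14 to 32

Substituting into the flow equation gives flow = setpoint - 6.
settling becomes 2*setpoint + 16.
Linear in setpoint, so extremes are at the endpoints: setpoint = -1 gives settling = 14; setpoint = 8 gives settling = 32.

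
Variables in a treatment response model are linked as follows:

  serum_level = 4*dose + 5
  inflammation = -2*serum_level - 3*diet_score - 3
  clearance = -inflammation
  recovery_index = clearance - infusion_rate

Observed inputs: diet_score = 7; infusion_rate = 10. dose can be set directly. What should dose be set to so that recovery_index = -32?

Substituting into the inflammation equation gives inflammation = -8*dose - 34.
Substituting into the clearance equation gives clearance = 8*dose + 34.
Substituting into the recovery_index equation gives recovery_index = 8*dose + 24.
Solve 8*dose + 24 = -32: dose = (-32 - 24) / 8 = -7.

dose = -7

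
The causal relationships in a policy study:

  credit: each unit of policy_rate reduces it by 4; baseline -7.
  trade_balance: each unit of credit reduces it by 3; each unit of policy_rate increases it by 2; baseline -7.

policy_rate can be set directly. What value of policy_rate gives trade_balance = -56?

policy_rate = -5

Substituting into the trade_balance equation gives trade_balance = 14*policy_rate + 14.
Solve 14*policy_rate + 14 = -56: policy_rate = (-56 - 14) / 14 = -5.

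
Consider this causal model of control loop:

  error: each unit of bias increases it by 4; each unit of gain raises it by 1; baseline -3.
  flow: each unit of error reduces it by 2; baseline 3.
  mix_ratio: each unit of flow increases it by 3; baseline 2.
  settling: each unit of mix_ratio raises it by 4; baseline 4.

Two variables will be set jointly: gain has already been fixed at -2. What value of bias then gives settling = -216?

bias = 4

With gain held at -2:
Substituting into the error equation gives error = 4*bias - 5.
Substituting into the flow equation gives flow = -8*bias + 13.
mix_ratio becomes -24*bias + 41.
This gives settling = -96*bias + 168.
Solve -96*bias + 168 = -216: bias = (-216 - 168) / -96 = 4.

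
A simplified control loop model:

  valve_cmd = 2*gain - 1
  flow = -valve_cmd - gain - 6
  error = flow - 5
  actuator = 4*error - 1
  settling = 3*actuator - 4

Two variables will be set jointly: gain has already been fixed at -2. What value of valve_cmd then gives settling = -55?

valve_cmd = -5

With gain held at -2:
Intervening on valve_cmd fixes its value directly, overriding its dependence on gain.
Substituting into the flow equation gives flow = -valve_cmd - 4.
Substituting into the error equation gives error = -valve_cmd - 9.
Substituting into the actuator equation gives actuator = -4*valve_cmd - 37.
settling becomes -12*valve_cmd - 115.
Solve -12*valve_cmd - 115 = -55: valve_cmd = (-55 + 115) / -12 = -5.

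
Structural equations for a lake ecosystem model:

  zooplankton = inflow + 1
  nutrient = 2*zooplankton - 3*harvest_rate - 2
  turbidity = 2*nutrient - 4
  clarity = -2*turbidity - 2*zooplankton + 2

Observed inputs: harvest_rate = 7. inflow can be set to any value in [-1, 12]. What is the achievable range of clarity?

-28 to 102

Substituting into the nutrient equation gives nutrient = 2*inflow - 21.
Substituting into the turbidity equation gives turbidity = 4*inflow - 46.
clarity becomes -10*inflow + 92.
Linear in inflow, so extremes are at the endpoints: inflow = -1 gives clarity = 102; inflow = 12 gives clarity = -28.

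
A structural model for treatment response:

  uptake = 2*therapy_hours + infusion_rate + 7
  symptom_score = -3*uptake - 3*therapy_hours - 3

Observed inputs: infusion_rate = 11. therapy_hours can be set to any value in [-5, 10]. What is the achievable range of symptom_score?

Substituting into the uptake equation gives uptake = 2*therapy_hours + 18.
Substituting into the symptom_score equation gives symptom_score = -9*therapy_hours - 57.
Linear in therapy_hours, so extremes are at the endpoints: therapy_hours = -5 gives symptom_score = -12; therapy_hours = 10 gives symptom_score = -147.

-147 to -12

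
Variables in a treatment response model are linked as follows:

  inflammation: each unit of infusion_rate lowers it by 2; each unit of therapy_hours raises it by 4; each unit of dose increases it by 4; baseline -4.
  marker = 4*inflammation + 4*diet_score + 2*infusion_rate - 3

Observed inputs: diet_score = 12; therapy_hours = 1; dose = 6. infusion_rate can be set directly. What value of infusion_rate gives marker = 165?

Substituting into the inflammation equation gives inflammation = -2*infusion_rate + 24.
So marker = -6*infusion_rate + 141.
Solve -6*infusion_rate + 141 = 165: infusion_rate = (165 - 141) / -6 = -4.

infusion_rate = -4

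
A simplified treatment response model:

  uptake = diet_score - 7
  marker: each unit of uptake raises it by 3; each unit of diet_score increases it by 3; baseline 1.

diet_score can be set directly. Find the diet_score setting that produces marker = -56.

diet_score = -6

Substituting into the marker equation gives marker = 6*diet_score - 20.
Solve 6*diet_score - 20 = -56: diet_score = (-56 + 20) / 6 = -6.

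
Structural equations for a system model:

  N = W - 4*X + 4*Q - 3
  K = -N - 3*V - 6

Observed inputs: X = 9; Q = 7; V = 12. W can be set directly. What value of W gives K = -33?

W = 2

Substituting into the N equation gives N = W - 11.
Substituting into the K equation gives K = -W - 31.
Solve -W - 31 = -33: W = (-33 + 31) / -1 = 2.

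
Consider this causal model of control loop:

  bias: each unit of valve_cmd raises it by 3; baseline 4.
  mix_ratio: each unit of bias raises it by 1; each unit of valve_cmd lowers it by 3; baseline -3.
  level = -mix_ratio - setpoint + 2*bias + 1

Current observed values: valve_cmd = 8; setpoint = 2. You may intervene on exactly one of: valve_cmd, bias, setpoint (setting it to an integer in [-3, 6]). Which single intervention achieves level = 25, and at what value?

Intervening on valve_cmd: level = 6*valve_cmd + 6. Reaching 25 requires valve_cmd = 19/6, not an integer.
Intervening on bias: with other inputs at their observed values, level = bias + 26. Solving for 25 gives bias = -1, within [-3, 6].
Intervening on setpoint: level = -setpoint + 56. Reaching 25 requires setpoint = 31, outside [-3, 6].

set bias = -1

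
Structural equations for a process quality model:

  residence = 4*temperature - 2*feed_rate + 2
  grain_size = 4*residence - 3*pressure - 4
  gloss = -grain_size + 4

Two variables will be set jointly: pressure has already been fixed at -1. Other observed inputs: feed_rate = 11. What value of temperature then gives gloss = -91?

temperature = 11

With pressure held at -1:
Substituting into the residence equation gives residence = 4*temperature - 20.
Substituting into the grain_size equation gives grain_size = 16*temperature - 81.
Substituting into the gloss equation gives gloss = -16*temperature + 85.
Solve -16*temperature + 85 = -91: temperature = (-91 - 85) / -16 = 11.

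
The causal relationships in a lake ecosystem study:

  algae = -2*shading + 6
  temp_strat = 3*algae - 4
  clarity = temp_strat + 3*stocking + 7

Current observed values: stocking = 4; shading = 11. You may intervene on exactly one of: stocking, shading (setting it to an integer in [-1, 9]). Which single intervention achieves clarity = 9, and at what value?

set shading = 4

Intervening on stocking: clarity = 3*stocking - 45. Reaching 9 requires stocking = 18, outside [-1, 9].
Intervening on shading: with other inputs at their observed values, clarity = -6*shading + 33. Solving for 9 gives shading = 4, within [-1, 9].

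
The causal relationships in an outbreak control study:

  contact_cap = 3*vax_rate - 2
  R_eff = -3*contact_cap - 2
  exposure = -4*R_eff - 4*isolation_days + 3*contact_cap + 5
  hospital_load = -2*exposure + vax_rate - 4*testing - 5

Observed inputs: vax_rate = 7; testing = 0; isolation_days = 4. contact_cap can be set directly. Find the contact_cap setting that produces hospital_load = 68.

contact_cap = -2

Intervening on contact_cap fixes its value directly, overriding its dependence on vax_rate.
Substituting into the exposure equation gives exposure = 15*contact_cap - 3.
hospital_load becomes -30*contact_cap + 8.
Solve -30*contact_cap + 8 = 68: contact_cap = (68 - 8) / -30 = -2.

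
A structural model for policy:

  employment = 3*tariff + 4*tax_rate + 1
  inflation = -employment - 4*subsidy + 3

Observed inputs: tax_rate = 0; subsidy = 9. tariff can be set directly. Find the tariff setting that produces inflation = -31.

Substituting into the employment equation gives employment = 3*tariff + 1.
inflation becomes -3*tariff - 34.
Solve -3*tariff - 34 = -31: tariff = (-31 + 34) / -3 = -1.

tariff = -1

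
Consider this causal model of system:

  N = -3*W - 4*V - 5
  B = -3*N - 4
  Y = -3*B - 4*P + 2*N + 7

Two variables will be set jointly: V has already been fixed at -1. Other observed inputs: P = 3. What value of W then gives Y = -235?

W = 7

With V held at -1:
Substituting into the N equation gives N = -3*W - 1.
So B = 9*W - 1.
This gives Y = -33*W - 4.
Solve -33*W - 4 = -235: W = (-235 + 4) / -33 = 7.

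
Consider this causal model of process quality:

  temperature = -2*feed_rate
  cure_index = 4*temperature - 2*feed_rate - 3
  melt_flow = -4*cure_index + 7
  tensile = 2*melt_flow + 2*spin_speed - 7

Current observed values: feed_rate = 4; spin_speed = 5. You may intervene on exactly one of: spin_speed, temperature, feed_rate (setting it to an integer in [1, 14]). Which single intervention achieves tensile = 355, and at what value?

set spin_speed = 2

Intervening on spin_speed: with other inputs at their observed values, tensile = 2*spin_speed + 351. Solving for 355 gives spin_speed = 2, within [1, 14].
Intervening on temperature: tensile = -32*temperature + 105. Reaching 355 requires temperature = -125/16, not an integer.
Intervening on feed_rate: tensile = 80*feed_rate + 41. Reaching 355 requires feed_rate = 157/40, not an integer.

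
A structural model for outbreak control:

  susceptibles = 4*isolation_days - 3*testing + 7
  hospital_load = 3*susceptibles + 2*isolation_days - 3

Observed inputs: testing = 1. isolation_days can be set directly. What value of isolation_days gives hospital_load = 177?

Substituting into the susceptibles equation gives susceptibles = 4*isolation_days + 4.
hospital_load becomes 14*isolation_days + 9.
Solve 14*isolation_days + 9 = 177: isolation_days = (177 - 9) / 14 = 12.

isolation_days = 12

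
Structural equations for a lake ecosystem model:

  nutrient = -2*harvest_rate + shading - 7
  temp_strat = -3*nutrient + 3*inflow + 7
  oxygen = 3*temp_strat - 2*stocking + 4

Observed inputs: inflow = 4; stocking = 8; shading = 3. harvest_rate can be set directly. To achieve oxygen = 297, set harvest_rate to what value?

Substituting into the nutrient equation gives nutrient = -2*harvest_rate - 4.
Substituting into the temp_strat equation gives temp_strat = 6*harvest_rate + 31.
This gives oxygen = 18*harvest_rate + 81.
Solve 18*harvest_rate + 81 = 297: harvest_rate = (297 - 81) / 18 = 12.

harvest_rate = 12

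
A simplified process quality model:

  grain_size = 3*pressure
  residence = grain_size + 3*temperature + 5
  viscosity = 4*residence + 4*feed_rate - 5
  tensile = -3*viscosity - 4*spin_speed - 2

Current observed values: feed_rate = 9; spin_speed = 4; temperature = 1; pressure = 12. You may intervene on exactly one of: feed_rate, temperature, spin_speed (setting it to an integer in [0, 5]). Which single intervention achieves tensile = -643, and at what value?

set spin_speed = 5

Intervening on feed_rate: tensile = -12*feed_rate - 531. Reaching -643 requires feed_rate = 28/3, not an integer.
Intervening on temperature: tensile = -36*temperature - 603. Reaching -643 requires temperature = 10/9, not an integer.
Intervening on spin_speed: with other inputs at their observed values, tensile = -4*spin_speed - 623. Solving for -643 gives spin_speed = 5, within [0, 5].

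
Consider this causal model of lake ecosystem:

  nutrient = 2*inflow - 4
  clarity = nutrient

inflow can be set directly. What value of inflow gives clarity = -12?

inflow = -4

Substituting into the clarity equation gives clarity = 2*inflow - 4.
Solve 2*inflow - 4 = -12: inflow = (-12 + 4) / 2 = -4.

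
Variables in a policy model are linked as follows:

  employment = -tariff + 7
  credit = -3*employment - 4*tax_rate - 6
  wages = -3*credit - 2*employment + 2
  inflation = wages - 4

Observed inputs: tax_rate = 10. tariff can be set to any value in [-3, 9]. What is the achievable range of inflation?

Substituting into the credit equation gives credit = 3*tariff - 67.
Substituting into the wages equation gives wages = -7*tariff + 189.
So inflation = -7*tariff + 185.
Linear in tariff, so extremes are at the endpoints: tariff = -3 gives inflation = 206; tariff = 9 gives inflation = 122.

122 to 206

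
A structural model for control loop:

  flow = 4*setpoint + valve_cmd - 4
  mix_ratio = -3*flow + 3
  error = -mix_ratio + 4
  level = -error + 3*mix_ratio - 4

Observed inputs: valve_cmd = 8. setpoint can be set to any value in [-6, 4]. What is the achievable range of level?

-236 to 244

Substituting into the flow equation gives flow = 4*setpoint + 4.
Substituting into the mix_ratio equation gives mix_ratio = -12*setpoint - 9.
Substituting into the error equation gives error = 12*setpoint + 13.
This gives level = -48*setpoint - 44.
Linear in setpoint, so extremes are at the endpoints: setpoint = -6 gives level = 244; setpoint = 4 gives level = -236.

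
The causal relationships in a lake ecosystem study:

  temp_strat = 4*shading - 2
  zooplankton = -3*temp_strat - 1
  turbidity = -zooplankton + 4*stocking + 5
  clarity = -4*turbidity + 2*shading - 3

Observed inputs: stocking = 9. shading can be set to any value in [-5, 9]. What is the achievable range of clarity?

Substituting into the zooplankton equation gives zooplankton = -12*shading + 5.
Substituting into the turbidity equation gives turbidity = 12*shading + 36.
So clarity = -46*shading - 147.
Linear in shading, so extremes are at the endpoints: shading = -5 gives clarity = 83; shading = 9 gives clarity = -561.

-561 to 83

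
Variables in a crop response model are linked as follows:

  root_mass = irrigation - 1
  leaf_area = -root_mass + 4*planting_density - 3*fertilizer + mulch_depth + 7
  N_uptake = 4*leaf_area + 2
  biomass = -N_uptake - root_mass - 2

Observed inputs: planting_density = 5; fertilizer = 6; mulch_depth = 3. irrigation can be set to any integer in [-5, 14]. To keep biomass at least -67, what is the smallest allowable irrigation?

irrigation = -4

Substituting into the leaf_area equation gives leaf_area = -irrigation + 13.
Substituting into the N_uptake equation gives N_uptake = -4*irrigation + 54.
So biomass = 3*irrigation - 55.
Require 3*irrigation - 55 ≥ -67, so irrigation ≥ -4.
The smallest integer in [-5, 14] satisfying this is -4.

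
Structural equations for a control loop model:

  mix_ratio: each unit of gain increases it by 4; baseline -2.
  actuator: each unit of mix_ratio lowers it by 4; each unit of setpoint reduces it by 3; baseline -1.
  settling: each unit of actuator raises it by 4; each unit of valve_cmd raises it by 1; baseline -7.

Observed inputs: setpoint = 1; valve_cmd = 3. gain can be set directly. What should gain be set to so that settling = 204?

Substituting into the actuator equation gives actuator = -16*gain + 4.
Substituting into the settling equation gives settling = -64*gain + 12.
Solve -64*gain + 12 = 204: gain = (204 - 12) / -64 = -3.

gain = -3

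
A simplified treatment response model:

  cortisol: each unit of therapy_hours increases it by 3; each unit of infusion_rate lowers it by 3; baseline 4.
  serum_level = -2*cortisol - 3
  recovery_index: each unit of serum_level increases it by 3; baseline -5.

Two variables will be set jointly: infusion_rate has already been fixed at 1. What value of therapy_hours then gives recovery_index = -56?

With infusion_rate held at 1:
Substituting into the cortisol equation gives cortisol = 3*therapy_hours + 1.
serum_level becomes -6*therapy_hours - 5.
Substituting into the recovery_index equation gives recovery_index = -18*therapy_hours - 20.
Solve -18*therapy_hours - 20 = -56: therapy_hours = (-56 + 20) / -18 = 2.

therapy_hours = 2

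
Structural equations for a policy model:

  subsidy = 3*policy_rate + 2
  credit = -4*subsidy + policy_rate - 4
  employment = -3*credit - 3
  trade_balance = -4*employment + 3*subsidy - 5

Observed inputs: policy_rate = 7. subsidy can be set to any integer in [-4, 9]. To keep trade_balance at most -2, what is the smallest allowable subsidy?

subsidy = 1

Intervening on subsidy fixes its value directly, overriding its dependence on policy_rate.
Substituting into the credit equation gives credit = -4*subsidy + 3.
So employment = 12*subsidy - 12.
trade_balance becomes -45*subsidy + 43.
Require -45*subsidy + 43 ≤ -2, so subsidy ≥ 1.
The smallest integer in [-4, 9] satisfying this is 1.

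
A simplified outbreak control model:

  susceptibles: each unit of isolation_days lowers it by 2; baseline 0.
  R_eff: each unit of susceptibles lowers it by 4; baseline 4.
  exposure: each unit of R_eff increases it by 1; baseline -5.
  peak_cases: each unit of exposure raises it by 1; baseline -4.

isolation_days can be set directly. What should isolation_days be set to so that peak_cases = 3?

isolation_days = 1

Substituting into the R_eff equation gives R_eff = 8*isolation_days + 4.
Substituting into the exposure equation gives exposure = 8*isolation_days - 1.
Substituting into the peak_cases equation gives peak_cases = 8*isolation_days - 5.
Solve 8*isolation_days - 5 = 3: isolation_days = (3 + 5) / 8 = 1.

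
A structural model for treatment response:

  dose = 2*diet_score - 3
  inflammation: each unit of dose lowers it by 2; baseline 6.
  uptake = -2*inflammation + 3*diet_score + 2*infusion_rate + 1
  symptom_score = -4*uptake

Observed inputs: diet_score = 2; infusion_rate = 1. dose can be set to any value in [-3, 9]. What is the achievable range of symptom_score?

-132 to 60

Intervening on dose fixes its value directly, overriding its dependence on diet_score.
Substituting into the uptake equation gives uptake = 4*dose - 3.
Substituting into the symptom_score equation gives symptom_score = -16*dose + 12.
Linear in dose, so extremes are at the endpoints: dose = -3 gives symptom_score = 60; dose = 9 gives symptom_score = -132.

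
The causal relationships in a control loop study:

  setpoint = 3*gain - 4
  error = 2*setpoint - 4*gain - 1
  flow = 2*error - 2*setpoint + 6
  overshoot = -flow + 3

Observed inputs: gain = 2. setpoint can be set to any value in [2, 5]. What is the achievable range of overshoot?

Intervening on setpoint fixes its value directly, overriding its dependence on gain.
Substituting into the error equation gives error = 2*setpoint - 9.
flow becomes 2*setpoint - 12.
overshoot becomes -2*setpoint + 15.
Linear in setpoint, so extremes are at the endpoints: setpoint = 2 gives overshoot = 11; setpoint = 5 gives overshoot = 5.

5 to 11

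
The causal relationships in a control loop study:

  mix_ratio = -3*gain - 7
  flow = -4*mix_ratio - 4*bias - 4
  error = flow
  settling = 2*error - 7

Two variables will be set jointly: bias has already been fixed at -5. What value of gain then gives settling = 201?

With bias held at -5:
Substituting into the flow equation gives flow = 12*gain + 44.
This gives error = 12*gain + 44.
So settling = 24*gain + 81.
Solve 24*gain + 81 = 201: gain = (201 - 81) / 24 = 5.

gain = 5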